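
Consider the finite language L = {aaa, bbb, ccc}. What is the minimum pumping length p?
p = 4

For a finite language L, the pumping lemma holds vacuously if p > max|s| for s ∈ L.

The longest string in L = {aaa, bbb, ccc} has length 3.
If p = 4, then no string s ∈ L has |s| ≥ p, so the condition is vacuously true.

The minimum pumping length is p = 4.

Why no smaller p works: for any p ≤ 3, the longest string s ∈ L has |s| = 3 ≥ p, so it would
have to be pumpable; but pumping up (i = 2, 3, ...) produces ever longer strings, which cannot all lie in the
finite language L. So the pumping property fails for every p ≤ 3.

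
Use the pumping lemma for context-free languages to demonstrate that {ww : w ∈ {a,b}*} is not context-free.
Assume for contradiction that L is context-free, and let p ≥ 1 be the pumping length given by the pumping lemma for CFLs.
Choose s = a^p b^p a^p b^p. Then s ∈ L (take w = a^p b^p) and |s| = 4p ≥ p.
By the CFL pumping lemma, s = uvxyz for some u, v, x, y, z with |vxy| ≤ p, |vy| ≥ 1, and uv^i xy^i z ∈ L for every i ≥ 0.

Write s as four blocks A₁ B₁ A₂ B₂ with A₁ = A₂ = a^p and B₁ = B₂ = b^p. Since |vxy| ≤ p, the window vxy lies inside at most two adjacent blocks. Take i = 0 and let t = uxz, so |t| = 4p − |vy| with 1 ≤ |vy| ≤ p. If |t| is odd, t ∉ L immediately, so assume |vy| is even (hence |vy| ≥ 2) and |t|/2 = 2p − |vy|/2, which satisfies p ≤ |t|/2 ≤ 2p − 1.

Case 1 (vxy inside A₁B₁): t = a^(p−j) b^(p−l) a^p b^p with j + l = |vy|. The second half of t has length < 2p, so it is a suffix of the trailing a^p b^p and ends in b; the first half is a^(p−j) b^(p−l) a^((j+l)/2), which ends in a because (j+l)/2 ≥ 1. The halves differ, so t ∉ L.

Case 2 (vxy inside B₁A₂, straddling the middle): t = a^p b^(p−j) a^(p−l) b^p with j + l = |vy|. If t = ww, then w is a prefix of t of length ≥ p, so w begins with a^p; and w is a suffix of t of length ≥ p, so w ends with b^p. That forces |w| ≥ 2p, contradicting |w| = |t|/2 ≤ 2p − 1. So t ∉ L.

Case 3 (vxy inside A₂B₂): t = a^p b^p a^(p−j) b^(p−l) with j + l = |vy|. The first half of t is a prefix of a^p b^p, so it begins with a; the second half is b^((j+l)/2) a^(p−j) b^(p−l), which begins with b. The halves differ, so t ∉ L.

In every case uv⁰xy⁰z = uxz ∉ L.

This contradicts the CFL pumping lemma, which requires uv^i xy^i z ∈ L for all i ≥ 0.
Hence L = {ww : w ∈ {a,b}*} is not context-free. ∎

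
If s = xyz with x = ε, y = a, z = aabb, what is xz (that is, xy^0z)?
aabb

Given x = '', y = 'a', z = 'aabb' and i = 0:

xy^0z = x + y·y·...·y (0 times) + z
       = '' + 'a'^0 + 'aabb'
       = '' + '' + 'aabb'
       = 'aabb'

The pumped string is 'aabb' with length 4.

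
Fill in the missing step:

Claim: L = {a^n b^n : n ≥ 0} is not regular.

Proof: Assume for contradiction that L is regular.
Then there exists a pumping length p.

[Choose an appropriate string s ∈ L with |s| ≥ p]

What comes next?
s = a^p b^p

This string is in L (has equal a's and b's) and has length 2p ≥ p.
Any decomposition xyz with |xy| ≤ p means y consists only of a's,
so pumping will unbalance the counts.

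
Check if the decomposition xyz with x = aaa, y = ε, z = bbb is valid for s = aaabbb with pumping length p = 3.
Violated: |y| > 0

The decomposition x = aaa, y = ε, z = bbb for s = aaabbb with p = 3
violates the constraint: |y| > 0

|y| = 0, but the pumping lemma requires |y| > 0 (y must be non-empty).

Pumping lemma constraints:
1. xyz = s (decomposition is valid)
2. |xy| ≤ p
3. |y| > 0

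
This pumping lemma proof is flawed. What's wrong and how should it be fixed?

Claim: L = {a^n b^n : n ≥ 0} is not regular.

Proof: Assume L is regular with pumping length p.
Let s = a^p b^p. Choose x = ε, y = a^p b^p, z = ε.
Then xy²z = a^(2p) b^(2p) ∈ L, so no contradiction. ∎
Error: The decomposition violates |xy| ≤ p. With y = a^p b^p, |xy| = |y| = 2p > p. (The proof also miscomputes xy²z, which would be a^p b^p a^p b^p rather than a^(2p) b^(2p), and it wrongly treats one harmless decomposition as settling the matter — the prover does not get to choose the decomposition.)

Correction: The pumping lemma requires |xy| ≤ p, and the argument must handle every decomposition satisfying |xy| ≤ p, |y| ≥ 1. Since s starts with p a's, any such y consists only of a's, say y = a^k with k ≥ 1. Then xy²z = a^(p+k) b^p has unequal numbers of a's and b's, so xy²z ∉ L — the required contradiction.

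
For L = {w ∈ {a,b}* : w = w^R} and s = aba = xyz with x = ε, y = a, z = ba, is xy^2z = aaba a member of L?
No

xy²z = ε · aa · ba = aaba.
aaba reversed is abaa ≠ aaba, so it is not a palindrome and is not in L.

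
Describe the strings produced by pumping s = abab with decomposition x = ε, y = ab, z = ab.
{xy^i z : i ≥ 0} = {(ab)^(i+1) : i ≥ 0} = {ab, abab, ababab, ...}

With x = ε, y = ab, z = ab: Pumping 'ab' gives strings of alternating a's and b's.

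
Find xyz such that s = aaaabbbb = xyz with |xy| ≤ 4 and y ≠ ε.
x = '', y = 'aa', z = 'aabbbb'

For s = aaaabbbb and p = 4, one valid decomposition is:
- x = '' (length 0)
- y = 'aa' (length 2)
- z = 'aabbbb' (length 6)

Verification:
- xyz = '' + 'aa' + 'aabbbb' = aaaabbbb ✓
- |xy| = 2 ≤ 4 ✓
- |y| = 2 > 0 ✓

All pumping lemma constraints are satisfied.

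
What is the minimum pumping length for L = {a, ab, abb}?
p = 4

For a finite language L, the pumping lemma holds vacuously if p > max|s| for s ∈ L.

The longest string in L = {a, ab, abb} has length 3.
If p = 4, then no string s ∈ L has |s| ≥ p, so the condition is vacuously true.

The minimum pumping length is p = 4.

Why no smaller p works: for any p ≤ 3, the longest string s ∈ L has |s| = 3 ≥ p, so it would
have to be pumpable; but pumping up (i = 2, 3, ...) produces ever longer strings, which cannot all lie in the
finite language L. So the pumping property fails for every p ≤ 3.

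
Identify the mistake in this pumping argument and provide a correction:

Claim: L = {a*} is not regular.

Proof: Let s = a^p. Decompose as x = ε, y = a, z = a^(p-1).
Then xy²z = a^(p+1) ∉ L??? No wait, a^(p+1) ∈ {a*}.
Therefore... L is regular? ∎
Error: The proof attempts to show a*  is not regular, but a* IS regular!

Correction: a* is a regular language (recognized by a simple DFA with one accepting state and self-loop on 'a'). The pumping lemma can only prove non-regularity, not regularity. For regular languages, pumping always works.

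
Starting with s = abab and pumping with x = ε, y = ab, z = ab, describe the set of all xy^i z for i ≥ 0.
{xy^i z : i ≥ 0} = {(ab)^(i+1) : i ≥ 0} = {ab, abab, ababab, ...}

With x = ε, y = ab, z = ab: Pumping 'ab' gives strings of alternating a's and b's.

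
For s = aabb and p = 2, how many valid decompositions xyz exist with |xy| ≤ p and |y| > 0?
3

For s = 'aabb' with pumping length p = 2:

Constraints: |xy| ≤ 2, |y| > 0

Valid decompositions (|xy| ≤ p, |y| ≥ 1):
  • x='', y='a', z='abb'
  • x='a', y='a', z='bb'
  • x='', y='aa', z='bb'

Total count: 3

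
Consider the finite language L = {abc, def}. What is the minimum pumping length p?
p = 4

For a finite language L, the pumping lemma holds vacuously if p > max|s| for s ∈ L.

The longest string in L = {abc, def} has length 3.
If p = 4, then no string s ∈ L has |s| ≥ p, so the condition is vacuously true.

The minimum pumping length is p = 4.

Why no smaller p works: for any p ≤ 3, the longest string s ∈ L has |s| = 3 ≥ p, so it would
have to be pumpable; but pumping up (i = 2, 3, ...) produces ever longer strings, which cannot all lie in the
finite language L. So the pumping property fails for every p ≤ 3.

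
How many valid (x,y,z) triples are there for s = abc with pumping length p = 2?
3

For s = 'abc' with pumping length p = 2:

Constraints: |xy| ≤ 2, |y| > 0

Valid decompositions (|xy| ≤ p, |y| ≥ 1):
  • x='', y='a', z='bc'
  • x='a', y='b', z='c'
  • x='', y='ab', z='c'

Total count: 3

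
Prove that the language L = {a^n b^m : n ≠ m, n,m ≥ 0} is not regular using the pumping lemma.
Assume for contradiction that L is regular, and let p ≥ 1 be the pumping length given by the pumping lemma.
Choose s = a^p b^(p + p!). Then s ∈ L because p ≠ p + p! (as p! ≥ 1), and |s| ≥ p.
By the pumping lemma, s = xyz for some x, y, z with |xy| ≤ p, |y| ≥ 1, and xy^i z ∈ L for every i ≥ 0.
Since |xy| ≤ p and the first p symbols of s are all a's, y = a^k for some k with 1 ≤ k ≤ p.
For every i ≥ 0, xy^i z = a^(p + (i − 1)k) b^(p + p!).

Because 1 ≤ k ≤ p, k divides p!. Let t = p!/k (a positive integer) and take i = t + 1.
Then the number of a's is p + tk = p + p!, which equals the number of b's.
So xy^(t+1) z = a^(p + p!) b^(p + p!) has equally many a's and b's and is NOT in L.

This contradicts the pumping lemma, which requires xy^i z ∈ L for all i ≥ 0.
Hence L = {a^n b^m : n ≠ m, n,m ≥ 0} is not regular. ∎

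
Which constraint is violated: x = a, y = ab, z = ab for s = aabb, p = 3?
Violated: xyz = s

The decomposition x = a, y = ab, z = ab for s = aabb with p = 3
violates the constraint: xyz = s

xyz = 'a' + 'ab' + 'ab' = 'aabab' ≠ 'aabb' = s. The decomposition doesn't reconstruct s.

Pumping lemma constraints:
1. xyz = s (decomposition is valid)
2. |xy| ≤ p
3. |y| > 0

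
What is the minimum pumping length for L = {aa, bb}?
p = 3

For a finite language L, the pumping lemma holds vacuously if p > max|s| for s ∈ L.

The longest string in L = {aa, bb} has length 2.
If p = 3, then no string s ∈ L has |s| ≥ p, so the condition is vacuously true.

The minimum pumping length is p = 3.

Why no smaller p works: for any p ≤ 2, the longest string s ∈ L has |s| = 2 ≥ p, so it would
have to be pumpable; but pumping up (i = 2, 3, ...) produces ever longer strings, which cannot all lie in the
finite language L. So the pumping property fails for every p ≤ 2.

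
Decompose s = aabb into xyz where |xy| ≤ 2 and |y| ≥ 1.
x = '', y = 'a', z = 'abb'

For s = aabb and p = 2, one valid decomposition is:
- x = '' (length 0)
- y = 'a' (length 1)
- z = 'abb' (length 3)

Verification:
- xyz = '' + 'a' + 'abb' = aabb ✓
- |xy| = 1 ≤ 2 ✓
- |y| = 1 > 0 ✓

All pumping lemma constraints are satisfied.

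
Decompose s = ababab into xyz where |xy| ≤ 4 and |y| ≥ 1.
x = '', y = 'a', z = 'babab'

For s = ababab and p = 4, one valid decomposition is:
- x = '' (length 0)
- y = 'a' (length 1)
- z = 'babab' (length 5)

Verification:
- xyz = '' + 'a' + 'babab' = ababab ✓
- |xy| = 1 ≤ 4 ✓
- |y| = 1 > 0 ✓

All pumping lemma constraints are satisfied.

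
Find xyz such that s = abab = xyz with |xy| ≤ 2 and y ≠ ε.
x = '', y = 'ab', z = 'ab'

For s = abab and p = 2, one valid decomposition is:
- x = '' (length 0)
- y = 'ab' (length 2)
- z = 'ab' (length 2)

Verification:
- xyz = '' + 'ab' + 'ab' = abab ✓
- |xy| = 2 ≤ 2 ✓
- |y| = 2 > 0 ✓

All pumping lemma constraints are satisfied.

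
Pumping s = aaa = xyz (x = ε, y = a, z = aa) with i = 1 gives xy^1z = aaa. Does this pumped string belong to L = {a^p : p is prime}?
Yes

xy¹z = ε · a · aa = aaa.
aaa has length 3, which is prime, so it is in L.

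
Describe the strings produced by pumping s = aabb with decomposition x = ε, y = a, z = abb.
{xy^i z : i ≥ 0} = {a^(i+1) b^2 : i ≥ 0} = {abb, aabb, aaabb, ...}

With x = ε, y = a, z = abb: Starting with aabb and pumping the first 'a' (z = abb keeps the second 'a'), we get strings with i+1 a's followed by 2 b's for i = 0, 1, 2, ...; note bb is not produced because z always contributes one a.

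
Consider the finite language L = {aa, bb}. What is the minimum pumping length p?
p = 3

For a finite language L, the pumping lemma holds vacuously if p > max|s| for s ∈ L.

The longest string in L = {aa, bb} has length 2.
If p = 3, then no string s ∈ L has |s| ≥ p, so the condition is vacuously true.

The minimum pumping length is p = 3.

Why no smaller p works: for any p ≤ 2, the longest string s ∈ L has |s| = 2 ≥ p, so it would
have to be pumpable; but pumping up (i = 2, 3, ...) produces ever longer strings, which cannot all lie in the
finite language L. So the pumping property fails for every p ≤ 2.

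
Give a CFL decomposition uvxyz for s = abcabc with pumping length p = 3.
u='ab', v='c', x='a', y='b', z='c'

For s = abcabc with pumping length p = 3:

One valid decomposition:
- u = 'ab'
- v = 'c'
- x = 'a'
- y = 'b'
- z = 'c'

Verification:
- uvxyz = 'ab' + 'c' + 'a' + 'b' + 'c' = abcabc ✓
- |vxy| = |'cab'| = 3 ≤ 3 ✓
- |vy| = |'cb'| = 2 > 0 ✓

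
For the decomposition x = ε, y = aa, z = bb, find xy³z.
aaaaaabb

Given x = '', y = 'aa', z = 'bb' and i = 3:

xy^3z = x + y·y·...·y (3 times) + z
       = '' + 'aa'^3 + 'bb'
       = '' + 'aaaaaa' + 'bb'
       = 'aaaaaabb'

The pumped string is 'aaaaaabb' with length 8.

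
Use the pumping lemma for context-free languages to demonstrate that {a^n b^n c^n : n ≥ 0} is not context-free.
Assume for contradiction that L is context-free, and let p ≥ 1 be the pumping length given by the pumping lemma for CFLs.
Choose s = a^p b^p c^p. Then s ∈ L and |s| = 3p ≥ p.
By the CFL pumping lemma, s = uvxyz for some u, v, x, y, z with |vxy| ≤ p, |vy| ≥ 1, and uv^i xy^i z ∈ L for every i ≥ 0.

Because |vxy| ≤ p, the window vxy cannot contain both an a and a c: any substring of s containing both must include the entire block b^p plus at least one a and one c, so it has length ≥ p + 2 > p.
Hence at least one of the letters a, c does not occur in vy at all.

Take i = 0: the string uxz is obtained from s by deleting |vy| ≥ 1 symbols, so |uxz| = 3p − |vy| < 3p.
But the letter (a or c) that does not occur in vy still occurs exactly p times in uxz. Every string of L with exactly p copies of some letter is a^p b^p c^p, of length 3p. Since |uxz| < 3p, uxz ∉ L.

This contradicts the CFL pumping lemma, which requires uv^i xy^i z ∈ L for all i ≥ 0.
Hence L = {a^n b^n c^n : n ≥ 0} is not context-free. ∎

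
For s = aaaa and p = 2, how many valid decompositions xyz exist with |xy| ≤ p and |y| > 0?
3

For s = 'aaaa' with pumping length p = 2:

Constraints: |xy| ≤ 2, |y| > 0

Valid decompositions (|xy| ≤ p, |y| ≥ 1):
  • x='', y='a', z='aaa'
  • x='a', y='a', z='aa'
  • x='', y='aa', z='aa'

Total count: 3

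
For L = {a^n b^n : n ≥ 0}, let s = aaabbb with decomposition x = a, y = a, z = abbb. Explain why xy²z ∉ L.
xy²z = aaaabbb ∉ L

Pumping with i = 2 replaces y = a by y² = aa:
- Original: s = xyz = aaabbb; aaabbb = a^3 b^3 has equal counts (3 = 3), so it is in L
- Pumped: xy²z = a · aa · abbb = aaaabbb
- aaaabbb has 4 a's and 3 b's; 4 ≠ 3, so it is not in L

The pumping lemma would require xy²z ∈ L, so this decomposition yields a contradiction.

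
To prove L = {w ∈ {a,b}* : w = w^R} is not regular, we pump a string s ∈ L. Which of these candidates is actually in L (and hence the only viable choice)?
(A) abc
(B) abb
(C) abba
(C) abba

The pumping lemma is applied to a string s that lies in L, so first check membership of each option:
- (A) abc reversed is cba ≠ abc, so it is not a palindrome and is not in L ✗
- (B) abb reversed is bba ≠ abb, so it is not a palindrome and is not in L ✗
- (C) abba reversed is abba, the same string, so it is a palindrome and is in L ✓

Only (C) abba is in L, so it is the only candidate that could play the role of s.
(In a complete proof one picks s in terms of the pumping length p so that |s| ≥ p is guaranteed; a fixed string like abba illustrates the shape of such an s.)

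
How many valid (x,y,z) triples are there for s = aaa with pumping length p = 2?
3

For s = 'aaa' with pumping length p = 2:

Constraints: |xy| ≤ 2, |y| > 0

Valid decompositions (|xy| ≤ p, |y| ≥ 1):
  • x='', y='a', z='aa'
  • x='a', y='a', z='a'
  • x='', y='aa', z='a'

Total count: 3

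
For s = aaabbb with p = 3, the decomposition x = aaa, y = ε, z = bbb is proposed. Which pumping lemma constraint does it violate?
Violated: |y| > 0

The decomposition x = aaa, y = ε, z = bbb for s = aaabbb with p = 3
violates the constraint: |y| > 0

|y| = 0, but the pumping lemma requires |y| > 0 (y must be non-empty).

Pumping lemma constraints:
1. xyz = s (decomposition is valid)
2. |xy| ≤ p
3. |y| > 0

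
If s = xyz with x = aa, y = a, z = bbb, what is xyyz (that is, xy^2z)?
aaaabbb

Given x = 'aa', y = 'a', z = 'bbb' and i = 2:

xy^2z = x + y·y·...·y (2 times) + z
       = 'aa' + 'a'^2 + 'bbb'
       = 'aa' + 'aa' + 'bbb'
       = 'aaaabbb'

The pumped string is 'aaaabbb' with length 7.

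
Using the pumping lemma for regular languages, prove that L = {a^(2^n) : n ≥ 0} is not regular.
Assume for contradiction that L is regular, and let p ≥ 1 be the pumping length given by the pumping lemma.
Choose s = a^(2^p). Then s ∈ L and |s| = 2^p ≥ p.
By the pumping lemma, s = xyz for some x, y, z with |xy| ≤ p, |y| ≥ 1, and xy^i z ∈ L for every i ≥ 0.
Here y = a^k for some k with 1 ≤ k ≤ |xy| ≤ p, and p < 2^p.

Take i = 2: |xy²z| = 2^p + k.
Now 2^p < 2^p + k ≤ 2^p + p < 2^p + 2^p = 2^(p+1).
So |xy²z| lies strictly between the consecutive powers of two 2^p and 2^(p+1), hence is not a power of 2, and xy²z ∉ L.

This contradicts the pumping lemma, which requires xy^i z ∈ L for all i ≥ 0.
Hence L = {a^(2^n) : n ≥ 0} is not regular. ∎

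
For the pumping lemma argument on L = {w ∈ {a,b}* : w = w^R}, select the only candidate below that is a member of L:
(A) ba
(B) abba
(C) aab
(B) abba

The pumping lemma is applied to a string s that lies in L, so first check membership of each option:
- (A) ba reversed is ab ≠ ba, so it is not a palindrome and is not in L ✗
- (B) abba reversed is abba, the same string, so it is a palindrome and is in L ✓
- (C) aab reversed is baa ≠ aab, so it is not a palindrome and is not in L ✗

Only (B) abba is in L, so it is the only candidate that could play the role of s.
(In a complete proof one picks s in terms of the pumping length p so that |s| ≥ p is guaranteed; a fixed string like abba illustrates the shape of such an s.)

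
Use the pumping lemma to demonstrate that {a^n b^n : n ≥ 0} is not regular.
Assume for contradiction that L is regular, and let p ≥ 1 be the pumping length given by the pumping lemma.
Choose s = a^p b^p. Then s ∈ L and |s| = 2p ≥ p.
By the pumping lemma, s = xyz for some x, y, z with |xy| ≤ p, |y| ≥ 1, and xy^i z ∈ L for every i ≥ 0.
Since |xy| ≤ p and the first p symbols of s are all a's, we must have y = a^k for some k with 1 ≤ k ≤ p.

Take i = 2: xy²z = a^(p + k) b^p.
This string has p + k a's but p b's, and p + k > p because k ≥ 1. So xy²z ∉ L.

This contradicts the pumping lemma, which requires xy^i z ∈ L for all i ≥ 0.
Hence L = {a^n b^n : n ≥ 0} is not regular. ∎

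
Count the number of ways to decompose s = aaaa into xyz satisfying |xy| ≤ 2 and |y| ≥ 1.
3

For s = 'aaaa' with pumping length p = 2:

Constraints: |xy| ≤ 2, |y| > 0

Valid decompositions (|xy| ≤ p, |y| ≥ 1):
  • x='', y='a', z='aaa'
  • x='a', y='a', z='aa'
  • x='', y='aa', z='aa'

Total count: 3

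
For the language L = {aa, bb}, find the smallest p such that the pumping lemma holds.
p = 3

For a finite language L, the pumping lemma holds vacuously if p > max|s| for s ∈ L.

The longest string in L = {aa, bb} has length 2.
If p = 3, then no string s ∈ L has |s| ≥ p, so the condition is vacuously true.

The minimum pumping length is p = 3.

Why no smaller p works: for any p ≤ 2, the longest string s ∈ L has |s| = 2 ≥ p, so it would
have to be pumpable; but pumping up (i = 2, 3, ...) produces ever longer strings, which cannot all lie in the
finite language L. So the pumping property fails for every p ≤ 2.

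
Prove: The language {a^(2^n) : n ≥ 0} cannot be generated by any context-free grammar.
Assume for contradiction that L is context-free, and let p ≥ 1 be the pumping length given by the pumping lemma for CFLs.
Choose s = a^(2^p). Then s ∈ L and |s| = 2^p ≥ p.
By the CFL pumping lemma, s = uvxyz for some u, v, x, y, z with |vxy| ≤ p, |vy| ≥ 1, and uv^i xy^i z ∈ L for every i ≥ 0.
All symbols are a's, so only lengths matter: let k = |vy|, with 1 ≤ k ≤ |vxy| ≤ p < 2^p.

Take i = 2: |uv²xy²z| = 2^p + k, and 2^p < 2^p + k < 2^p + 2^p = 2^(p+1).
So the length lies strictly between consecutive powers of two and is not a power of 2; uv²xy²z ∉ L.

This contradicts the CFL pumping lemma, which requires uv^i xy^i z ∈ L for all i ≥ 0.
Hence L = {a^(2^n) : n ≥ 0} is not context-free. ∎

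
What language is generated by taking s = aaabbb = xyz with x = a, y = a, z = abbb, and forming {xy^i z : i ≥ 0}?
{xy^i z : i ≥ 0} = {a^(2+i) b^3 : i ≥ 0} = {aabbb, aaabbb, aaaabbb, ...}

With x = a, y = a, z = abbb: Starting with aaabbb and pumping the second 'a', we get strings with 2+i a's followed by 3 b's for i = 0, 1, 2, ...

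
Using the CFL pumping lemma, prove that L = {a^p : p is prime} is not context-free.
Assume for contradiction that L is context-free, and let p ≥ 1 be the pumping length given by the pumping lemma for CFLs.
Choose a prime q with q ≥ p and let s = a^q. Then s ∈ L and |s| = q ≥ p.
By the CFL pumping lemma, s = uvxyz for some u, v, x, y, z with |vxy| ≤ p, |vy| ≥ 1, and uv^i xy^i z ∈ L for every i ≥ 0.
All symbols are a's, so only lengths matter: let k = |vy|, with 1 ≤ k ≤ p. Then |uv^i xy^i z| = q + (i − 1)k.

Take i = q + 1: the length is q + qk = q(k + 1).
Both factors satisfy q ≥ 2 and k + 1 ≥ 2, so q(k + 1) is composite and uv^(q+1) xy^(q+1) z ∉ L.

This contradicts the CFL pumping lemma, which requires uv^i xy^i z ∈ L for all i ≥ 0.
Hence L = {a^p : p is prime} is not context-free. ∎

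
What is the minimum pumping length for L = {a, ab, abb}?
p = 4

For a finite language L, the pumping lemma holds vacuously if p > max|s| for s ∈ L.

The longest string in L = {a, ab, abb} has length 3.
If p = 4, then no string s ∈ L has |s| ≥ p, so the condition is vacuously true.

The minimum pumping length is p = 4.

Why no smaller p works: for any p ≤ 3, the longest string s ∈ L has |s| = 3 ≥ p, so it would
have to be pumpable; but pumping up (i = 2, 3, ...) produces ever longer strings, which cannot all lie in the
finite language L. So the pumping property fails for every p ≤ 3.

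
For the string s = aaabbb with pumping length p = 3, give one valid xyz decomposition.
x = 'aa', y = 'a', z = 'bbb'

For s = aaabbb and p = 3, one valid decomposition is:
- x = 'aa' (length 2)
- y = 'a' (length 1)
- z = 'bbb' (length 3)

Verification:
- xyz = 'aa' + 'a' + 'bbb' = aaabbb ✓
- |xy| = 3 ≤ 3 ✓
- |y| = 1 > 0 ✓

All pumping lemma constraints are satisfied.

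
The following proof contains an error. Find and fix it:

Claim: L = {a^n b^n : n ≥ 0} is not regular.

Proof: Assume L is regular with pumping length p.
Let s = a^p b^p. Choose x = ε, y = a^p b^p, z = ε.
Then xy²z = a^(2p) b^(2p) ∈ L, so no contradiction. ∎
Error: The decomposition violates |xy| ≤ p. With y = a^p b^p, |xy| = |y| = 2p > p. (The proof also miscomputes xy²z, which would be a^p b^p a^p b^p rather than a^(2p) b^(2p), and it wrongly treats one harmless decomposition as settling the matter — the prover does not get to choose the decomposition.)

Correction: The pumping lemma requires |xy| ≤ p, and the argument must handle every decomposition satisfying |xy| ≤ p, |y| ≥ 1. Since s starts with p a's, any such y consists only of a's, say y = a^k with k ≥ 1. Then xy²z = a^(p+k) b^p has unequal numbers of a's and b's, so xy²z ∉ L — the required contradiction.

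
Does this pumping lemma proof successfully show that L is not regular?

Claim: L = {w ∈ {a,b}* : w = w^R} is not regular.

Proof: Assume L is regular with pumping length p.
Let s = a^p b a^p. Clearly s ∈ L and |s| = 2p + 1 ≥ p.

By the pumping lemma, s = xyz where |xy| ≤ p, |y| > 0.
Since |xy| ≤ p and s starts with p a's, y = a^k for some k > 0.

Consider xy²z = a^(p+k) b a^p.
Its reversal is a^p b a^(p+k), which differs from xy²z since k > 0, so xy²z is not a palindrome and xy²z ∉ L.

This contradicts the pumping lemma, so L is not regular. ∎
The proof is correct.

This proof is valid because:
1. s = a^p b a^p is in L and is chosen in terms of p, so |s| ≥ p holds for every p
2. The decomposition analysis is correct: |xy| ≤ p forces y to lie inside the leading a's
3. The contradiction is valid: a^(p+k) b a^p has more a's before the b than after it, so it is not a palindrome
4. The conclusion follows logically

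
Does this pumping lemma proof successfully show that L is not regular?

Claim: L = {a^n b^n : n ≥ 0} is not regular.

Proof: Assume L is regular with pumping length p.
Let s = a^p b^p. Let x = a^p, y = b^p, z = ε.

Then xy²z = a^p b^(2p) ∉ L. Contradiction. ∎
The proof is INCORRECT.

Error: The decomposition violates |xy| ≤ p.
With x = a^p and y = b^p, we have |xy| = 2p > p.
The pumping lemma requires |xy| ≤ p, so y must be within the first p characters.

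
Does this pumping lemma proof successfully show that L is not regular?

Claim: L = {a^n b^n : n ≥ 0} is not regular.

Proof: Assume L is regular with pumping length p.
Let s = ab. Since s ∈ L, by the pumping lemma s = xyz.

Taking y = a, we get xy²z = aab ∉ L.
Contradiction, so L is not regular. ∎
The proof is INCORRECT.

Error: The string s = ab may be shorter than p.
The pumping lemma only applies to strings with |s| ≥ p, and p is not under our control.
We must choose s in terms of p, e.g. s = a^p b^p, to ensure |s| ≥ p.
(The proof also fixes one particular y; a valid argument must handle every decomposition with |xy| ≤ p and |y| ≥ 1 — for s = a^p b^p this forces y = a^k, and then xy²z = a^(p+k) b^p ∉ L.)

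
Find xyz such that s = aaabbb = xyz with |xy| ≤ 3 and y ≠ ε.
x = 'a', y = 'a', z = 'abbb'

For s = aaabbb and p = 3, one valid decomposition is:
- x = 'a' (length 1)
- y = 'a' (length 1)
- z = 'abbb' (length 4)

Verification:
- xyz = 'a' + 'a' + 'abbb' = aaabbb ✓
- |xy| = 2 ≤ 3 ✓
- |y| = 1 > 0 ✓

All pumping lemma constraints are satisfied.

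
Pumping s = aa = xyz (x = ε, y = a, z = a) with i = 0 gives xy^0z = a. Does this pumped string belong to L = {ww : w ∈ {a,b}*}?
No

xy⁰z = ε · ε · a = a.
a has odd length 1, so it cannot be written as ww and is not in L.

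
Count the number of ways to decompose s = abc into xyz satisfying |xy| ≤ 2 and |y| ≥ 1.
3

For s = 'abc' with pumping length p = 2:

Constraints: |xy| ≤ 2, |y| > 0

Valid decompositions (|xy| ≤ p, |y| ≥ 1):
  • x='', y='a', z='bc'
  • x='a', y='b', z='c'
  • x='', y='ab', z='c'

Total count: 3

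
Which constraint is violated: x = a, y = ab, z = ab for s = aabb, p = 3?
Violated: xyz = s

The decomposition x = a, y = ab, z = ab for s = aabb with p = 3
violates the constraint: xyz = s

xyz = 'a' + 'ab' + 'ab' = 'aabab' ≠ 'aabb' = s. The decomposition doesn't reconstruct s.

Pumping lemma constraints:
1. xyz = s (decomposition is valid)
2. |xy| ≤ p
3. |y| > 0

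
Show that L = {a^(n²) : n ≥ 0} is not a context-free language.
Assume for contradiction that L is context-free, and let p ≥ 1 be the pumping length given by the pumping lemma for CFLs.
Choose s = a^(p²). Then s ∈ L and |s| = p² ≥ p.
By the CFL pumping lemma, s = uvxyz for some u, v, x, y, z with |vxy| ≤ p, |vy| ≥ 1, and uv^i xy^i z ∈ L for every i ≥ 0.
All symbols are a's, so only lengths matter: let k = |vy|, with 1 ≤ k ≤ |vxy| ≤ p.

Take i = 2: |uv²xy²z| = p² + k, and p² < p² + k ≤ p² + p < (p + 1)².
So the length lies strictly between consecutive squares and is not a perfect square; uv²xy²z ∉ L.

This contradicts the CFL pumping lemma, which requires uv^i xy^i z ∈ L for all i ≥ 0.
Hence L = {a^(n²) : n ≥ 0} is not context-free. ∎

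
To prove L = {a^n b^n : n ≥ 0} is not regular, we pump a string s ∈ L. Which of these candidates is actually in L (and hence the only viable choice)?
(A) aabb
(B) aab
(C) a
(A) aabb

The pumping lemma is applied to a string s that lies in L, so first check membership of each option:
- (A) aabb = a^2 b^2 has equal counts (2 = 2), so it is in L ✓
- (B) aab has 2 a's and 1 b's; 2 ≠ 1, so it is not in L ✗
- (C) a has 1 a's and 0 b's; 1 ≠ 0, so it is not in L ✗

Only (A) aabb is in L, so it is the only candidate that could play the role of s.
(In a complete proof one picks s in terms of the pumping length p so that |s| ≥ p is guaranteed; a fixed string like aabb illustrates the shape of such an s.)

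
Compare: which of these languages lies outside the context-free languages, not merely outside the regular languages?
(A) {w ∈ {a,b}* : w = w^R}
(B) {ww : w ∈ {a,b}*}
(B) {ww : w ∈ {a,b}*}

(B) {ww : w ∈ {a,b}*} requires the CFL pumping lemma.

- {w ∈ {a,b}* : w = w^R} is context-free (but not regular)
  • Can be shown non-regular with the regular pumping lemma
  • After pumping, the string is no longer symmetric

- {ww : w ∈ {a,b}*} is NOT context-free
  • Requires the CFL pumping lemma to prove
  • Even a PDA cannot compare two arbitrary halves symbol by symbol; CFL pumping on a^p b^p a^p b^p fails

The CFL pumping lemma is "stronger" in that it can prove non-membership
in the larger class of context-free languages.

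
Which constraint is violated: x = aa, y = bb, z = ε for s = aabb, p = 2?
Violated: |xy| ≤ p

The decomposition x = aa, y = bb, z = ε for s = aabb with p = 2
violates the constraint: |xy| ≤ p

|xy| = |aabb| = 4 > 2 = p. The decomposition puts too many characters in xy.

Pumping lemma constraints:
1. xyz = s (decomposition is valid)
2. |xy| ≤ p
3. |y| > 0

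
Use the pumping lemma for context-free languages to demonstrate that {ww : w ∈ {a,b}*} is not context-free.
Assume for contradiction that L is context-free, and let p ≥ 1 be the pumping length given by the pumping lemma for CFLs.
Choose s = a^p b^p a^p b^p. Then s ∈ L (take w = a^p b^p) and |s| = 4p ≥ p.
By the CFL pumping lemma, s = uvxyz for some u, v, x, y, z with |vxy| ≤ p, |vy| ≥ 1, and uv^i xy^i z ∈ L for every i ≥ 0.

Write s as four blocks A₁ B₁ A₂ B₂ with A₁ = A₂ = a^p and B₁ = B₂ = b^p. Since |vxy| ≤ p, the window vxy lies inside at most two adjacent blocks. Take i = 0 and let t = uxz, so |t| = 4p − |vy| with 1 ≤ |vy| ≤ p. If |t| is odd, t ∉ L immediately, so assume |vy| is even (hence |vy| ≥ 2) and |t|/2 = 2p − |vy|/2, which satisfies p ≤ |t|/2 ≤ 2p − 1.

Case 1 (vxy inside A₁B₁): t = a^(p−j) b^(p−l) a^p b^p with j + l = |vy|. The second half of t has length < 2p, so it is a suffix of the trailing a^p b^p and ends in b; the first half is a^(p−j) b^(p−l) a^((j+l)/2), which ends in a because (j+l)/2 ≥ 1. The halves differ, so t ∉ L.

Case 2 (vxy inside B₁A₂, straddling the middle): t = a^p b^(p−j) a^(p−l) b^p with j + l = |vy|. If t = ww, then w is a prefix of t of length ≥ p, so w begins with a^p; and w is a suffix of t of length ≥ p, so w ends with b^p. That forces |w| ≥ 2p, contradicting |w| = |t|/2 ≤ 2p − 1. So t ∉ L.

Case 3 (vxy inside A₂B₂): t = a^p b^p a^(p−j) b^(p−l) with j + l = |vy|. The first half of t is a prefix of a^p b^p, so it begins with a; the second half is b^((j+l)/2) a^(p−j) b^(p−l), which begins with b. The halves differ, so t ∉ L.

In every case uv⁰xy⁰z = uxz ∉ L.

This contradicts the CFL pumping lemma, which requires uv^i xy^i z ∈ L for all i ≥ 0.
Hence L = {ww : w ∈ {a,b}*} is not context-free. ∎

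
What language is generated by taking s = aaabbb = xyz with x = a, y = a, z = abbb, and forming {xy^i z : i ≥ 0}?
{xy^i z : i ≥ 0} = {a^(2+i) b^3 : i ≥ 0} = {aabbb, aaabbb, aaaabbb, ...}

With x = a, y = a, z = abbb: Starting with aaabbb and pumping the second 'a', we get strings with 2+i a's followed by 3 b's for i = 0, 1, 2, ...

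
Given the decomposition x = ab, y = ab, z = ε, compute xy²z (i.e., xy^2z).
ababab

Given x = 'ab', y = 'ab', z = '' and i = 2:

xy^2z = x + y·y·...·y (2 times) + z
       = 'ab' + 'ab'^2 + ''
       = 'ab' + 'abab' + ''
       = 'ababab'

The pumped string is 'ababab' with length 6.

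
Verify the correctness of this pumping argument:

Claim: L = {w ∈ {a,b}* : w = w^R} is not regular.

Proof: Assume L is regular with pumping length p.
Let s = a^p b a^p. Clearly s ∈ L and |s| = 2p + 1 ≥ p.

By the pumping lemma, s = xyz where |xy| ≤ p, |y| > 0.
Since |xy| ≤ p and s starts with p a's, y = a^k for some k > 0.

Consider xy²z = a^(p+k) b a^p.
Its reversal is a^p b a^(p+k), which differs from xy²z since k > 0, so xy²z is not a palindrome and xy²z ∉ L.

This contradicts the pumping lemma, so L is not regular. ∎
The proof is correct.

This proof is valid because:
1. s = a^p b a^p is in L and is chosen in terms of p, so |s| ≥ p holds for every p
2. The decomposition analysis is correct: |xy| ≤ p forces y to lie inside the leading a's
3. The contradiction is valid: a^(p+k) b a^p has more a's before the b than after it, so it is not a palindrome
4. The conclusion follows logically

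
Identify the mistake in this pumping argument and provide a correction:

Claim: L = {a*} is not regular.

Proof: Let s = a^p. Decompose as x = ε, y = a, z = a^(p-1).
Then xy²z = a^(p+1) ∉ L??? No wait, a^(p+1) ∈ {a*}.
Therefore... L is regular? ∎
Error: The proof attempts to show a*  is not regular, but a* IS regular!

Correction: a* is a regular language (recognized by a simple DFA with one accepting state and self-loop on 'a'). The pumping lemma can only prove non-regularity, not regularity. For regular languages, pumping always works.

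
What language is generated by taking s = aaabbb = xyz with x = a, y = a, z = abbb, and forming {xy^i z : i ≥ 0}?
{xy^i z : i ≥ 0} = {a^(2+i) b^3 : i ≥ 0} = {aabbb, aaabbb, aaaabbb, ...}

With x = a, y = a, z = abbb: Starting with aaabbb and pumping the second 'a', we get strings with 2+i a's followed by 3 b's for i = 0, 1, 2, ...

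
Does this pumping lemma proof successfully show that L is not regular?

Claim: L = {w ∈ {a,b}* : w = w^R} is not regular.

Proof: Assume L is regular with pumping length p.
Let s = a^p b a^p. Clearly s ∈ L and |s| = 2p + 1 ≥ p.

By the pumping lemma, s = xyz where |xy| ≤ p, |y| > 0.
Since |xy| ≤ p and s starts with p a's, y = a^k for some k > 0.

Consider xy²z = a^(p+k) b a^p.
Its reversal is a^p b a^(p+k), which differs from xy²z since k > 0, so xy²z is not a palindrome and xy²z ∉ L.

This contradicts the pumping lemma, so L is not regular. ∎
The proof is correct.

This proof is valid because:
1. s = a^p b a^p is in L and is chosen in terms of p, so |s| ≥ p holds for every p
2. The decomposition analysis is correct: |xy| ≤ p forces y to lie inside the leading a's
3. The contradiction is valid: a^(p+k) b a^p has more a's before the b than after it, so it is not a palindrome
4. The conclusion follows logically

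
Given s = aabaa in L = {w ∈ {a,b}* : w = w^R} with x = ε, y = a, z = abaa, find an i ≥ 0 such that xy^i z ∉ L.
i = 0

xy⁰z = ε · ε · abaa = abaa; abaa reversed is aaba ≠ abaa, so it is not a palindrome and is not in L.
(Other choices also work, e.g. i = 2, 3; only i = 1 is guaranteed to stay in L since xy¹z = s.)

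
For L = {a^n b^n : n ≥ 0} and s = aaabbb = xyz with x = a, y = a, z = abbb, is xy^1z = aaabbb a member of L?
Yes

xy¹z = a · a · abbb = aaabbb.
aaabbb = a^3 b^3 has equal counts (3 = 3), so it is in L.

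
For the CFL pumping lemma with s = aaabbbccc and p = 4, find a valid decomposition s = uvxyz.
u='aa', v='a', x='bb', y='b', z='ccc'

For s = aaabbbccc with pumping length p = 4:

One valid decomposition:
- u = 'aa'
- v = 'a'
- x = 'bb'
- y = 'b'
- z = 'ccc'

Verification:
- uvxyz = 'aa' + 'a' + 'bb' + 'b' + 'ccc' = aaabbbccc ✓
- |vxy| = |'abbb'| = 4 ≤ 4 ✓
- |vy| = |'ab'| = 2 > 0 ✓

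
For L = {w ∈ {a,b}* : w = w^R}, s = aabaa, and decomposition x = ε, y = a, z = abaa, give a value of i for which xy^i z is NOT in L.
i = 0

xy⁰z = ε · ε · abaa = abaa; abaa reversed is aaba ≠ abaa, so it is not a palindrome and is not in L.
(Other choices also work, e.g. i = 2, 3; only i = 1 is guaranteed to stay in L since xy¹z = s.)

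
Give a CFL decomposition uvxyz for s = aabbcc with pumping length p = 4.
u='a', v='a', x='bb', y='c', z='c'

For s = aabbcc with pumping length p = 4:

One valid decomposition:
- u = 'a'
- v = 'a'
- x = 'bb'
- y = 'c'
- z = 'c'

Verification:
- uvxyz = 'a' + 'a' + 'bb' + 'c' + 'c' = aabbcc ✓
- |vxy| = |'abbc'| = 4 ≤ 4 ✓
- |vy| = |'ac'| = 2 > 0 ✓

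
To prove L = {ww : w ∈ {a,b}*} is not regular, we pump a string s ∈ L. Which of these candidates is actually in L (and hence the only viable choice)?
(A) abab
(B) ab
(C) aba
(A) abab

The pumping lemma is applied to a string s that lies in L, so first check membership of each option:
- (A) abab splits into halves ab · ab, which are equal, so it is in L (w = ab) ✓
- (B) ab has length 2; its halves are a and b, which differ, so it is not in L ✗
- (C) aba has odd length 3, so it cannot be written as ww and is not in L ✗

Only (A) abab is in L, so it is the only candidate that could play the role of s.
(In a complete proof one picks s in terms of the pumping length p so that |s| ≥ p is guaranteed; a fixed string like abab illustrates the shape of such an s.)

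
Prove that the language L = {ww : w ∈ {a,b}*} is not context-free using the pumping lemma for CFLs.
Assume for contradiction that L is context-free, and let p ≥ 1 be the pumping length given by the pumping lemma for CFLs.
Choose s = a^p b^p a^p b^p. Then s ∈ L (take w = a^p b^p) and |s| = 4p ≥ p.
By the CFL pumping lemma, s = uvxyz for some u, v, x, y, z with |vxy| ≤ p, |vy| ≥ 1, and uv^i xy^i z ∈ L for every i ≥ 0.

Write s as four blocks A₁ B₁ A₂ B₂ with A₁ = A₂ = a^p and B₁ = B₂ = b^p. Since |vxy| ≤ p, the window vxy lies inside at most two adjacent blocks. Take i = 0 and let t = uxz, so |t| = 4p − |vy| with 1 ≤ |vy| ≤ p. If |t| is odd, t ∉ L immediately, so assume |vy| is even (hence |vy| ≥ 2) and |t|/2 = 2p − |vy|/2, which satisfies p ≤ |t|/2 ≤ 2p − 1.

Case 1 (vxy inside A₁B₁): t = a^(p−j) b^(p−l) a^p b^p with j + l = |vy|. The second half of t has length < 2p, so it is a suffix of the trailing a^p b^p and ends in b; the first half is a^(p−j) b^(p−l) a^((j+l)/2), which ends in a because (j+l)/2 ≥ 1. The halves differ, so t ∉ L.

Case 2 (vxy inside B₁A₂, straddling the middle): t = a^p b^(p−j) a^(p−l) b^p with j + l = |vy|. If t = ww, then w is a prefix of t of length ≥ p, so w begins with a^p; and w is a suffix of t of length ≥ p, so w ends with b^p. That forces |w| ≥ 2p, contradicting |w| = |t|/2 ≤ 2p − 1. So t ∉ L.

Case 3 (vxy inside A₂B₂): t = a^p b^p a^(p−j) b^(p−l) with j + l = |vy|. The first half of t is a prefix of a^p b^p, so it begins with a; the second half is b^((j+l)/2) a^(p−j) b^(p−l), which begins with b. The halves differ, so t ∉ L.

In every case uv⁰xy⁰z = uxz ∉ L.

This contradicts the CFL pumping lemma, which requires uv^i xy^i z ∈ L for all i ≥ 0.
Hence L = {ww : w ∈ {a,b}*} is not context-free. ∎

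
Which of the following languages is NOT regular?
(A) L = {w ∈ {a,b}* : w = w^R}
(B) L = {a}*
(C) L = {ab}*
(A) {w ∈ {a,b}* : w = w^R}

(A) L = {w ∈ {a,b}* : w = w^R} is NOT regular.

The pumping lemma can be used to prove this:
After pumping, the string is no longer symmetric

The other languages are regular because they can be recognized by finite automata.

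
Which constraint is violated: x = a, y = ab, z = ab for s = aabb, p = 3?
Violated: xyz = s

The decomposition x = a, y = ab, z = ab for s = aabb with p = 3
violates the constraint: xyz = s

xyz = 'a' + 'ab' + 'ab' = 'aabab' ≠ 'aabb' = s. The decomposition doesn't reconstruct s.

Pumping lemma constraints:
1. xyz = s (decomposition is valid)
2. |xy| ≤ p
3. |y| > 0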